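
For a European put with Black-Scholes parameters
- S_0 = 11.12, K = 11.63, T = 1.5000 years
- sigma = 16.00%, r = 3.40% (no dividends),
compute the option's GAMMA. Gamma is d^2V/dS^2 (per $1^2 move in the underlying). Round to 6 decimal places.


d1 = 0.1294010435; d2 = -0.0665581360
phi(d1) = 0.3956161531; exp(-qT) = 1.0000000000; exp(-rT) = 0.9502786705
Gamma = exp(-qT) * phi(d1) / (S * sigma * sqrt(T)) = 1.0000000000 * 0.3956161531 / (11.1200 * 0.1600 * 1.2247448714) = 0.181553

Answer: Gamma = 0.181553


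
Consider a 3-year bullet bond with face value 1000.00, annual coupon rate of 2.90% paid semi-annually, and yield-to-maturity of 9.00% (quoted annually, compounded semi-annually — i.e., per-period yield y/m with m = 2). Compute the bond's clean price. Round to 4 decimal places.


Answer: Price = 842.6849

Derivation:
Coupon per period c = face * coupon_rate / m = 14.500000
Periods per year m = 2; per-period yield y/m = 0.045000
Number of cashflows N = 6
Cashflows (t years, CF_t, discount factor 1/(1+y/m)^(m*t), PV):
  t = 0.5000: CF_t = 14.500000, DF = 0.956938, PV = 13.875598
  t = 1.0000: CF_t = 14.500000, DF = 0.915730, PV = 13.278084
  t = 1.5000: CF_t = 14.500000, DF = 0.876297, PV = 12.706301
  t = 2.0000: CF_t = 14.500000, DF = 0.838561, PV = 12.159139
  t = 2.5000: CF_t = 14.500000, DF = 0.802451, PV = 11.635540
  t = 3.0000: CF_t = 1014.500000, DF = 0.767896, PV = 779.030226
Price P = sum_t PV_t = 842.684889


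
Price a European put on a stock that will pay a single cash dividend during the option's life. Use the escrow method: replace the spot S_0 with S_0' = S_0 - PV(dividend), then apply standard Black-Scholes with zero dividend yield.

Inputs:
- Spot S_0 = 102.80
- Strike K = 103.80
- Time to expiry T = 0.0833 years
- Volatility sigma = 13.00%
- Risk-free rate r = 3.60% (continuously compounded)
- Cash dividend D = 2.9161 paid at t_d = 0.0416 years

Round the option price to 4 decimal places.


Answer: Price = 3.9542

Derivation:
PV(D) = D * exp(-r * t_d) = 2.9161 * 0.99850352 = 2.91173612
S_0' = S_0 - PV(D) = 102.8000 - 2.91173612 = 99.88826388
d1 = (ln(S_0'/K) + (r + sigma^2/2)*T) / (sigma*sqrt(T)) = -0.92512910
d2 = d1 - sigma*sqrt(T) = -0.96264937
exp(-rT) = 0.99700569
N(-d1) = 0.82255062; N(-d2) = 0.83213824
P = K * exp(-rT) * N(-d2) - S_0' * N(-d1) = 103.8000 * 0.99700569 * 0.83213824 - 99.88826388 * 0.82255062 = 3.9542


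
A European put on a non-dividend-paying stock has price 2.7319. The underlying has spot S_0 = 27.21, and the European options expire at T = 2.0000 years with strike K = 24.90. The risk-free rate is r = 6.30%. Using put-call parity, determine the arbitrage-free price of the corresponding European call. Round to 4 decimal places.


Put-call parity: C - P = S_0 * exp(-qT) - K * exp(-rT).
S_0 * exp(-qT) = 27.2100 * 1.00000000 = 27.21000000
K * exp(-rT) = 24.9000 * 0.88161485 = 21.95220968
C = P + S*exp(-qT) - K*exp(-rT)
C = 2.7319 + 27.21000000 - 21.95220968 = 7.9897

Answer: Call price = 7.9897


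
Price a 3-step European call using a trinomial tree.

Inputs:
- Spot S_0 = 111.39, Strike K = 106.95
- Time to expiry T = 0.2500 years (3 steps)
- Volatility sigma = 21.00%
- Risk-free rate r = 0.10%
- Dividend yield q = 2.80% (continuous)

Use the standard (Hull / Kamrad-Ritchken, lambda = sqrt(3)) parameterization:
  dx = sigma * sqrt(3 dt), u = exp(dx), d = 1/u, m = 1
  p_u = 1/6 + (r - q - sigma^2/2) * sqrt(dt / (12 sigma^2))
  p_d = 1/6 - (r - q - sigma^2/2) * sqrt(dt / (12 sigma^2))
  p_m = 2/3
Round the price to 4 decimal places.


Answer: Price = V(0,0) = 6.7614

Derivation:
dt = T/N = 0.083333; dx = sigma*sqrt(3*dt) = 0.105000
u = exp(dx) = 1.110711; d = 1/u = 0.900325
p_u = 0.147202, p_m = 0.666667, p_d = 0.186131
Discount per step: exp(-r*dt) = 0.999917
Stock lattice S(k, j) with j the centered position index:
  k=0: S(0,+0) = 111.3900
  k=1: S(1,-1) = 100.2871; S(1,+0) = 111.3900; S(1,+1) = 123.7221
  k=2: S(2,-2) = 90.2910; S(2,-1) = 100.2871; S(2,+0) = 111.3900; S(2,+1) = 123.7221; S(2,+2) = 137.4194
  k=3: S(3,-3) = 81.2912; S(3,-2) = 90.2910; S(3,-1) = 100.2871; S(3,+0) = 111.3900; S(3,+1) = 123.7221; S(3,+2) = 137.4194; S(3,+3) = 152.6332
Terminal payoffs V(N, j) = max(S_T - K, 0):
  V(3,-3) = 0.000000; V(3,-2) = 0.000000; V(3,-1) = 0.000000; V(3,+0) = 4.440000; V(3,+1) = 16.772055; V(3,+2) = 30.469399; V(3,+3) = 45.683185
Backward induction: V(k, j) = exp(-r*dt) * [p_u * V(k+1, j+1) + p_m * V(k+1, j) + p_d * V(k+1, j-1)]
  V(2,-2) = exp(-r*dt) * [p_u*0.000000 + p_m*0.000000 + p_d*0.000000] = 0.000000
  V(2,-1) = exp(-r*dt) * [p_u*4.440000 + p_m*0.000000 + p_d*0.000000] = 0.653524
  V(2,+0) = exp(-r*dt) * [p_u*16.772055 + p_m*4.440000 + p_d*0.000000] = 5.428434
  V(2,+1) = exp(-r*dt) * [p_u*30.469399 + p_m*16.772055 + p_d*4.440000] = 16.491585
  V(2,+2) = exp(-r*dt) * [p_u*45.683185 + p_m*30.469399 + p_d*16.772055] = 30.156892
  V(1,-1) = exp(-r*dt) * [p_u*5.428434 + p_m*0.653524 + p_d*0.000000] = 1.234658
  V(1,+0) = exp(-r*dt) * [p_u*16.491585 + p_m*5.428434 + p_d*0.653524] = 6.167684
  V(1,+1) = exp(-r*dt) * [p_u*30.156892 + p_m*16.491585 + p_d*5.428434] = 16.442586
  V(0,+0) = exp(-r*dt) * [p_u*16.442586 + p_m*6.167684 + p_d*1.234658] = 6.761422


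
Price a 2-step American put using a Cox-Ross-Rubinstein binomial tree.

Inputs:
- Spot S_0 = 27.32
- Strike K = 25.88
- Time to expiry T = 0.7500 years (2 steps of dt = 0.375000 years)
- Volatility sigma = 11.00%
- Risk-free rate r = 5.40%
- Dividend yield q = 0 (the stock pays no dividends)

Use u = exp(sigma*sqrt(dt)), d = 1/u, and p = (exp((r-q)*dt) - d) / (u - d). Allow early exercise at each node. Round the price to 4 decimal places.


dt = T/N = 0.375000
u = exp(sigma*sqrt(dt)) = 1.069682; d = 1/u = 0.934858
p = (exp((r-q)*dt) - d) / (u - d) = 0.634893
Discount per step: exp(-r*dt) = 0.979954
Stock lattice S(k, i) with i counting down-moves:
  k=0: S(0,0) = 27.3200
  k=1: S(1,0) = 29.2237; S(1,1) = 25.5403
  k=2: S(2,0) = 31.2601; S(2,1) = 27.3200; S(2,2) = 23.8766
Terminal payoffs V(N, i) = max(K - S_T, 0):
  V(2,0) = 0.000000; V(2,1) = 0.000000; V(2,2) = 2.003443
Backward induction: V(k, i) = exp(-r*dt) * [p * V(k+1, i) + (1-p) * V(k+1, i+1)]; then take max(V_cont, immediate exercise) for American.
  V(1,0) = exp(-r*dt) * [p*0.000000 + (1-p)*0.000000] = 0.000000; exercise = 0.000000; V(1,0) = max -> 0.000000
  V(1,1) = exp(-r*dt) * [p*0.000000 + (1-p)*2.003443] = 0.716807; exercise = 0.339688; V(1,1) = max -> 0.716807
  V(0,0) = exp(-r*dt) * [p*0.000000 + (1-p)*0.716807] = 0.256465; exercise = 0.000000; V(0,0) = max -> 0.256465

Answer: Price = V(0,0) = 0.2565


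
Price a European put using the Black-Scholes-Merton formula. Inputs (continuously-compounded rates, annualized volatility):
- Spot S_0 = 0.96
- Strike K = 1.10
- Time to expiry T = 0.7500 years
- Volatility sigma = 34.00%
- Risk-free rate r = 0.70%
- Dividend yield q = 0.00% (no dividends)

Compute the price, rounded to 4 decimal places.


Answer: Price = 0.1989

Derivation:
d1 = (ln(S/K) + (r - q + 0.5*sigma^2) * T) / (sigma * sqrt(T)) = -0.29727485
d2 = d1 - sigma * sqrt(T) = -0.59172349
exp(-rT) = 0.99476376; exp(-qT) = 1.00000000
P = K * exp(-rT) * N(-d2) - S_0 * exp(-qT) * N(-d1)
N(-d1) = 0.61687166; N(-d2) = 0.72298212
P = 1.1000 * 0.99476376 * 0.72298212 - 0.9600 * 1.00000000 * 0.61687166 = 0.1989


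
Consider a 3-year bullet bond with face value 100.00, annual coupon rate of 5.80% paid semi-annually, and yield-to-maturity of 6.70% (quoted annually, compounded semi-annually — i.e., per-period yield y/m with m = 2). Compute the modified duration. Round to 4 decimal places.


Answer: Modified duration = 2.7029

Derivation:
Coupon per period c = face * coupon_rate / m = 2.900000
Periods per year m = 2; per-period yield y/m = 0.033500
Number of cashflows N = 6
Cashflows (t years, CF_t, discount factor 1/(1+y/m)^(m*t), PV):
  t = 0.5000: CF_t = 2.900000, DF = 0.967586, PV = 2.805999
  t = 1.0000: CF_t = 2.900000, DF = 0.936222, PV = 2.715045
  t = 1.5000: CF_t = 2.900000, DF = 0.905876, PV = 2.627039
  t = 2.0000: CF_t = 2.900000, DF = 0.876512, PV = 2.541886
  t = 2.5000: CF_t = 2.900000, DF = 0.848101, PV = 2.459493
  t = 3.0000: CF_t = 102.900000, DF = 0.820611, PV = 84.440829
Price P = sum_t PV_t = 97.590291
First compute Macaulay numerator sum_t t * PV_t:
  t * PV_t at t = 0.5000: 1.403000
  t * PV_t at t = 1.0000: 2.715045
  t * PV_t at t = 1.5000: 3.940559
  t * PV_t at t = 2.0000: 5.083772
  t * PV_t at t = 2.5000: 6.148733
  t * PV_t at t = 3.0000: 253.322487
Macaulay duration D = 272.613595 / 97.590291 = 2.793450
Modified duration = D / (1 + y/m) = 2.793450 / (1 + 0.033500) = 2.702903


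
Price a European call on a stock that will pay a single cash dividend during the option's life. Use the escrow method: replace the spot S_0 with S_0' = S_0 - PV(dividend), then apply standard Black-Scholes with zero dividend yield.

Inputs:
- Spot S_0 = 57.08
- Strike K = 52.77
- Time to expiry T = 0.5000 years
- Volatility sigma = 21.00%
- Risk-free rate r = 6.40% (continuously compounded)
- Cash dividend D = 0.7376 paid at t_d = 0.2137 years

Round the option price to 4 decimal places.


Answer: Price = 6.4646

Derivation:
PV(D) = D * exp(-r * t_d) = 0.7376 * 0.98641630 = 0.72758066
S_0' = S_0 - PV(D) = 57.0800 - 0.72758066 = 56.35241934
d1 = (ln(S_0'/K) + (r + sigma^2/2)*T) / (sigma*sqrt(T)) = 0.73207321
d2 = d1 - sigma*sqrt(T) = 0.58358079
exp(-rT) = 0.96850658
N(d1) = 0.76793806; N(d2) = 0.72024881
C = S_0' * N(d1) - K * exp(-rT) * N(d2) = 56.35241934 * 0.76793806 - 52.7700 * 0.96850658 * 0.72024881 = 6.4646


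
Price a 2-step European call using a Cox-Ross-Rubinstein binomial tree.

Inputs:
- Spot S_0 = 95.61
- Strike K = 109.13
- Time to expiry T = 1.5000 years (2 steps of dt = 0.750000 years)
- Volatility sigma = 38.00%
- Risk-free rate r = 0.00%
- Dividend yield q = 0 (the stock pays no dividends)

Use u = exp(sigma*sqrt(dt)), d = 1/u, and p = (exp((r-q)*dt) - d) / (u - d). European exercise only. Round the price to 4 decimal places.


Answer: Price = V(0,0) = 13.2242

Derivation:
dt = T/N = 0.750000
u = exp(sigma*sqrt(dt)) = 1.389702; d = 1/u = 0.719579
p = (exp((r-q)*dt) - d) / (u - d) = 0.418462
Discount per step: exp(-r*dt) = 1.000000
Stock lattice S(k, i) with i counting down-moves:
  k=0: S(0,0) = 95.6100
  k=1: S(1,0) = 132.8695; S(1,1) = 68.7989
  k=2: S(2,0) = 184.6490; S(2,1) = 95.6100; S(2,2) = 49.5062
Terminal payoffs V(N, i) = max(S_T - K, 0):
  V(2,0) = 75.519000; V(2,1) = 0.000000; V(2,2) = 0.000000
Backward induction: V(k, i) = exp(-r*dt) * [p * V(k+1, i) + (1-p) * V(k+1, i+1)].
  V(1,0) = exp(-r*dt) * [p*75.519000 + (1-p)*0.000000] = 31.601842
  V(1,1) = exp(-r*dt) * [p*0.000000 + (1-p)*0.000000] = 0.000000
  V(0,0) = exp(-r*dt) * [p*31.601842 + (1-p)*0.000000] = 13.224175


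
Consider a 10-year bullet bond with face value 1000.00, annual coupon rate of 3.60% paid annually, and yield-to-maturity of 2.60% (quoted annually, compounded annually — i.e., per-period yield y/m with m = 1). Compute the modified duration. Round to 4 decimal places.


Answer: Modified duration = 8.4225

Derivation:
Coupon per period c = face * coupon_rate / m = 36.000000
Periods per year m = 1; per-period yield y/m = 0.026000
Number of cashflows N = 10
Cashflows (t years, CF_t, discount factor 1/(1+y/m)^(m*t), PV):
  t = 1.0000: CF_t = 36.000000, DF = 0.974659, PV = 35.087719
  t = 2.0000: CF_t = 36.000000, DF = 0.949960, PV = 34.198557
  t = 3.0000: CF_t = 36.000000, DF = 0.925887, PV = 33.331927
  t = 4.0000: CF_t = 36.000000, DF = 0.902424, PV = 32.487258
  t = 5.0000: CF_t = 36.000000, DF = 0.879555, PV = 31.663994
  t = 6.0000: CF_t = 36.000000, DF = 0.857266, PV = 30.861593
  t = 7.0000: CF_t = 36.000000, DF = 0.835542, PV = 30.079525
  t = 8.0000: CF_t = 36.000000, DF = 0.814369, PV = 29.317276
  t = 9.0000: CF_t = 36.000000, DF = 0.793732, PV = 28.574343
  t = 10.0000: CF_t = 1036.000000, DF = 0.773618, PV = 801.467927
Price P = sum_t PV_t = 1087.070119
First compute Macaulay numerator sum_t t * PV_t:
  t * PV_t at t = 1.0000: 35.087719
  t * PV_t at t = 2.0000: 68.397114
  t * PV_t at t = 3.0000: 99.995780
  t * PV_t at t = 4.0000: 129.949032
  t * PV_t at t = 5.0000: 158.319971
  t * PV_t at t = 6.0000: 185.169557
  t * PV_t at t = 7.0000: 210.556676
  t * PV_t at t = 8.0000: 234.538207
  t * PV_t at t = 9.0000: 257.169087
  t * PV_t at t = 10.0000: 8014.679272
Macaulay duration D = 9393.862415 / 1087.070119 = 8.641450
Modified duration = D / (1 + y/m) = 8.641450 / (1 + 0.026000) = 8.422466


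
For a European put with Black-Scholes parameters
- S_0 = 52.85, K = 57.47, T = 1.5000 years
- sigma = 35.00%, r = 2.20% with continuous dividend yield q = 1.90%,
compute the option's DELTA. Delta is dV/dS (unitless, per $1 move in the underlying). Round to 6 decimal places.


Answer: Delta = -0.474583

Derivation:
d1 = 0.0293230512; d2 = -0.3993376538
phi(d1) = 0.3987708037; exp(-qT) = 0.9719022941; exp(-rT) = 0.9675385596
N(-d1) = 0.4883034713
Delta = -exp(-qT) * N(-d1) = -0.9719022941 * 0.4883034713 = -0.474583


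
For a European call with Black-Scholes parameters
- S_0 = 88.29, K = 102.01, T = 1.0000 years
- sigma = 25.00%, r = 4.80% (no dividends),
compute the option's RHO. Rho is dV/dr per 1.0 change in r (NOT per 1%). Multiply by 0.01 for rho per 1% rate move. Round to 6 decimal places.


Answer: Rho = 29.630977

Derivation:
d1 = -0.2607759871; d2 = -0.5107759871
phi(d1) = 0.3856054468; exp(-qT) = 1.0000000000; exp(-rT) = 0.9531337871
N(d2) = 0.3047539627
Rho = K*T*exp(-rT)*N(d2) = 102.0100 * 1.0000 * 0.9531337871 * 0.3047539627 = 29.630977


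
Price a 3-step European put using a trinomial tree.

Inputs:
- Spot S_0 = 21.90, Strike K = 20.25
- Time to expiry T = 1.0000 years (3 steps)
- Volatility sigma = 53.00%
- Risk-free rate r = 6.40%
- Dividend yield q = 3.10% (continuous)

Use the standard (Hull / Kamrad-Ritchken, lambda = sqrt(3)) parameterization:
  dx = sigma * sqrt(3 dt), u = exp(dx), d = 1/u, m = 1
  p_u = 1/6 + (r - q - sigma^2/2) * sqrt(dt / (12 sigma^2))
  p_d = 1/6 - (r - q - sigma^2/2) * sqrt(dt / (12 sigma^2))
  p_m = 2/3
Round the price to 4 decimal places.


Answer: Price = V(0,0) = 3.0295

Derivation:
dt = T/N = 0.333333; dx = sigma*sqrt(3*dt) = 0.530000
u = exp(dx) = 1.698932; d = 1/u = 0.588605
p_u = 0.132877, p_m = 0.666667, p_d = 0.200456
Discount per step: exp(-r*dt) = 0.978893
Stock lattice S(k, j) with j the centered position index:
  k=0: S(0,+0) = 21.9000
  k=1: S(1,-1) = 12.8904; S(1,+0) = 21.9000; S(1,+1) = 37.2066
  k=2: S(2,-2) = 7.5874; S(2,-1) = 12.8904; S(2,+0) = 21.9000; S(2,+1) = 37.2066; S(2,+2) = 63.2115
  k=3: S(3,-3) = 4.4660; S(3,-2) = 7.5874; S(3,-1) = 12.8904; S(3,+0) = 21.9000; S(3,+1) = 37.2066; S(3,+2) = 63.2115; S(3,+3) = 107.3921
Terminal payoffs V(N, j) = max(K - S_T, 0):
  V(3,-3) = 15.784029; V(3,-2) = 12.662618; V(3,-1) = 7.359551; V(3,+0) = 0.000000; V(3,+1) = 0.000000; V(3,+2) = 0.000000; V(3,+3) = 0.000000
Backward induction: V(k, j) = exp(-r*dt) * [p_u * V(k+1, j+1) + p_m * V(k+1, j) + p_d * V(k+1, j-1)]
  V(2,-2) = exp(-r*dt) * [p_u*7.359551 + p_m*12.662618 + p_d*15.784029] = 12.318058
  V(2,-1) = exp(-r*dt) * [p_u*0.000000 + p_m*7.359551 + p_d*12.662618] = 7.287527
  V(2,+0) = exp(-r*dt) * [p_u*0.000000 + p_m*0.000000 + p_d*7.359551] = 1.444127
  V(2,+1) = exp(-r*dt) * [p_u*0.000000 + p_m*0.000000 + p_d*0.000000] = 0.000000
  V(2,+2) = exp(-r*dt) * [p_u*0.000000 + p_m*0.000000 + p_d*0.000000] = 0.000000
  V(1,-1) = exp(-r*dt) * [p_u*1.444127 + p_m*7.287527 + p_d*12.318058] = 7.360755
  V(1,+0) = exp(-r*dt) * [p_u*0.000000 + p_m*1.444127 + p_d*7.287527] = 2.372424
  V(1,+1) = exp(-r*dt) * [p_u*0.000000 + p_m*0.000000 + p_d*1.444127] = 0.283374
  V(0,+0) = exp(-r*dt) * [p_u*0.283374 + p_m*2.372424 + p_d*7.360755] = 3.029455


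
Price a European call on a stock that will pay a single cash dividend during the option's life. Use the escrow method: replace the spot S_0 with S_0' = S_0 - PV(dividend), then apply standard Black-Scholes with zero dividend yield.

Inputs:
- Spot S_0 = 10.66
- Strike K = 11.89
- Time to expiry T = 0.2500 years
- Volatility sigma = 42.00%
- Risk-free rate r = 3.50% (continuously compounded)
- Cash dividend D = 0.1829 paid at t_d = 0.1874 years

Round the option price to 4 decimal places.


PV(D) = D * exp(-r * t_d) = 0.1829 * 0.99346246 = 0.18170428
S_0' = S_0 - PV(D) = 10.6600 - 0.18170428 = 10.47829572
d1 = (ln(S_0'/K) + (r + sigma^2/2)*T) / (sigma*sqrt(T)) = -0.45519842
d2 = d1 - sigma*sqrt(T) = -0.66519842
exp(-rT) = 0.99128817
N(d1) = 0.32448325; N(d2) = 0.25296180
C = S_0' * N(d1) - K * exp(-rT) * N(d2) = 10.47829572 * 0.32448325 - 11.8900 * 0.99128817 * 0.25296180 = 0.4185

Answer: Price = 0.4185


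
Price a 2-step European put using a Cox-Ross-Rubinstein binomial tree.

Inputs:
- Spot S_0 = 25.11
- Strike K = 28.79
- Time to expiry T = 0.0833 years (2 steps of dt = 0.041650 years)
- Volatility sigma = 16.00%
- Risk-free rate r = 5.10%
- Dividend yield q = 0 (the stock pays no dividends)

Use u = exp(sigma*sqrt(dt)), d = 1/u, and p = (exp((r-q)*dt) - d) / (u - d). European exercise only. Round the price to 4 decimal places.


dt = T/N = 0.041650
u = exp(sigma*sqrt(dt)) = 1.033192; d = 1/u = 0.967874
p = (exp((r-q)*dt) - d) / (u - d) = 0.524392
Discount per step: exp(-r*dt) = 0.997878
Stock lattice S(k, i) with i counting down-moves:
  k=0: S(0,0) = 25.1100
  k=1: S(1,0) = 25.9435; S(1,1) = 24.3033
  k=2: S(2,0) = 26.8046; S(2,1) = 25.1100; S(2,2) = 23.5225
Terminal payoffs V(N, i) = max(K - S_T, 0):
  V(2,0) = 1.985418; V(2,1) = 3.680000; V(2,2) = 5.267451
Backward induction: V(k, i) = exp(-r*dt) * [p * V(k+1, i) + (1-p) * V(k+1, i+1)].
  V(1,0) = exp(-r*dt) * [p*1.985418 + (1-p)*3.680000] = 2.785452
  V(1,1) = exp(-r*dt) * [p*3.680000 + (1-p)*5.267451] = 4.425594
  V(0,0) = exp(-r*dt) * [p*2.785452 + (1-p)*4.425594] = 3.557951

Answer: Price = V(0,0) = 3.5580


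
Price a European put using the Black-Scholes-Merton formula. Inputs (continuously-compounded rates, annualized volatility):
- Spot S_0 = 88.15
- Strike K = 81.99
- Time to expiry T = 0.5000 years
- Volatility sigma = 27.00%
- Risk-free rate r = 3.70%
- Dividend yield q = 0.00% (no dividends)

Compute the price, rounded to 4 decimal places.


d1 = (ln(S/K) + (r - q + 0.5*sigma^2) * T) / (sigma * sqrt(T)) = 0.57180122
d2 = d1 - sigma * sqrt(T) = 0.38088239
exp(-rT) = 0.98167007; exp(-qT) = 1.00000000
P = K * exp(-rT) * N(-d2) - S_0 * exp(-qT) * N(-d1)
N(-d1) = 0.28372833; N(-d2) = 0.35164526
P = 81.9900 * 0.98167007 * 0.35164526 - 88.1500 * 1.00000000 * 0.28372833 = 3.2923

Answer: Price = 3.2923


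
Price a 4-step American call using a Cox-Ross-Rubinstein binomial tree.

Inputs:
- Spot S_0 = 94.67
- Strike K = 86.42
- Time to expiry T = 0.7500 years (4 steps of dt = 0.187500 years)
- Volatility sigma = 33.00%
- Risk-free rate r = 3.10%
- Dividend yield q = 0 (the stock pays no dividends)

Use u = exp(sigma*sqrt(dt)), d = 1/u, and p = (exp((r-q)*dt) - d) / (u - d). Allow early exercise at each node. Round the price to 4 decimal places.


dt = T/N = 0.187500
u = exp(sigma*sqrt(dt)) = 1.153608; d = 1/u = 0.866846
p = (exp((r-q)*dt) - d) / (u - d) = 0.484666
Discount per step: exp(-r*dt) = 0.994204
Stock lattice S(k, i) with i counting down-moves:
  k=0: S(0,0) = 94.6700
  k=1: S(1,0) = 109.2120; S(1,1) = 82.0643
  k=2: S(2,0) = 125.9879; S(2,1) = 94.6700; S(2,2) = 71.1371
  k=3: S(3,0) = 145.3406; S(3,1) = 109.2120; S(3,2) = 82.0643; S(3,3) = 61.6649
  k=4: S(4,0) = 167.6660; S(4,1) = 125.9879; S(4,2) = 94.6700; S(4,3) = 71.1371; S(4,4) = 53.4539
Terminal payoffs V(N, i) = max(S_T - K, 0):
  V(4,0) = 81.246004; V(4,1) = 39.567859; V(4,2) = 8.250000; V(4,3) = 0.000000; V(4,4) = 0.000000
Backward induction: V(k, i) = exp(-r*dt) * [p * V(k+1, i) + (1-p) * V(k+1, i+1)]; then take max(V_cont, immediate exercise) for American.
  V(3,0) = exp(-r*dt) * [p*81.246004 + (1-p)*39.567859] = 59.421427; exercise = 58.920568; V(3,0) = max -> 59.421427
  V(3,1) = exp(-r*dt) * [p*39.567859 + (1-p)*8.250000] = 23.292903; exercise = 22.792044; V(3,1) = max -> 23.292903
  V(3,2) = exp(-r*dt) * [p*8.250000 + (1-p)*0.000000] = 3.975317; exercise = 0.000000; V(3,2) = max -> 3.975317
  V(3,3) = exp(-r*dt) * [p*0.000000 + (1-p)*0.000000] = 0.000000; exercise = 0.000000; V(3,3) = max -> 0.000000
  V(2,0) = exp(-r*dt) * [p*59.421427 + (1-p)*23.292903] = 40.566674; exercise = 39.567859; V(2,0) = max -> 40.566674
  V(2,1) = exp(-r*dt) * [p*23.292903 + (1-p)*3.975317] = 13.260584; exercise = 8.250000; V(2,1) = max -> 13.260584
  V(2,2) = exp(-r*dt) * [p*3.975317 + (1-p)*0.000000] = 1.915533; exercise = 0.000000; V(2,2) = max -> 1.915533
  V(1,0) = exp(-r*dt) * [p*40.566674 + (1-p)*13.260584] = 26.341351; exercise = 22.792044; V(1,0) = max -> 26.341351
  V(1,1) = exp(-r*dt) * [p*13.260584 + (1-p)*1.915533] = 7.371119; exercise = 0.000000; V(1,1) = max -> 7.371119
  V(0,0) = exp(-r*dt) * [p*26.341351 + (1-p)*7.371119] = 16.469330; exercise = 8.250000; V(0,0) = max -> 16.469330

Answer: Price = V(0,0) = 16.4693


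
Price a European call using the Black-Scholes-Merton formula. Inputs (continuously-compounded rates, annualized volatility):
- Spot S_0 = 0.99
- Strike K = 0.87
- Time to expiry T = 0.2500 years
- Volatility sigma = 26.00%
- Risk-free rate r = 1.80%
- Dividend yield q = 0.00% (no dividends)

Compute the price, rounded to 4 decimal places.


d1 = (ln(S/K) + (r - q + 0.5*sigma^2) * T) / (sigma * sqrt(T)) = 1.09355178
d2 = d1 - sigma * sqrt(T) = 0.96355178
exp(-rT) = 0.99551011; exp(-qT) = 1.00000000
C = S_0 * exp(-qT) * N(d1) - K * exp(-rT) * N(d2)
N(d1) = 0.86292420; N(d2) = 0.83236465
C = 0.9900 * 1.00000000 * 0.86292420 - 0.8700 * 0.99551011 * 0.83236465 = 0.1334

Answer: Price = 0.1334


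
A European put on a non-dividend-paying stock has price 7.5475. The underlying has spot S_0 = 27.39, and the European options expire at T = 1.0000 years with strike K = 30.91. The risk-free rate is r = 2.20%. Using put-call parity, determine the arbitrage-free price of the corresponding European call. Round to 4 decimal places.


Answer: Call price = 4.7001

Derivation:
Put-call parity: C - P = S_0 * exp(-qT) - K * exp(-rT).
S_0 * exp(-qT) = 27.3900 * 1.00000000 = 27.39000000
K * exp(-rT) = 30.9100 * 0.97824024 = 30.23740567
C = P + S*exp(-qT) - K*exp(-rT)
C = 7.5475 + 27.39000000 - 30.23740567 = 4.7001


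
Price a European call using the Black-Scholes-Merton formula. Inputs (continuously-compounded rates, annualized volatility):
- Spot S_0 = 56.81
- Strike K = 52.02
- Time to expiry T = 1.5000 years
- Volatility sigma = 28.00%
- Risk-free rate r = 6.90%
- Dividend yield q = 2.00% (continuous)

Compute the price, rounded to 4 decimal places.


Answer: Price = 11.8062

Derivation:
d1 = (ln(S/K) + (r - q + 0.5*sigma^2) * T) / (sigma * sqrt(T)) = 0.64265311
d2 = d1 - sigma * sqrt(T) = 0.29972454
exp(-rT) = 0.90167602; exp(-qT) = 0.97044553
C = S_0 * exp(-qT) * N(d1) - K * exp(-rT) * N(d2)
N(d1) = 0.73977539; N(d2) = 0.61780636
C = 56.8100 * 0.97044553 * 0.73977539 - 52.0200 * 0.90167602 * 0.61780636 = 11.8062


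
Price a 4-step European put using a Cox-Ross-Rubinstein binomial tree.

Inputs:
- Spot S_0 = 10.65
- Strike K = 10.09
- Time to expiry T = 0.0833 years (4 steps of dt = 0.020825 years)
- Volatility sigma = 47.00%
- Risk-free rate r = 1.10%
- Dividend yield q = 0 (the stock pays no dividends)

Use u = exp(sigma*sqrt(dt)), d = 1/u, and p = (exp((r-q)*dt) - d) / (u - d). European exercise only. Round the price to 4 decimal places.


dt = T/N = 0.020825
u = exp(sigma*sqrt(dt)) = 1.070178; d = 1/u = 0.934424
p = (exp((r-q)*dt) - d) / (u - d) = 0.484738
Discount per step: exp(-r*dt) = 0.999771
Stock lattice S(k, i) with i counting down-moves:
  k=0: S(0,0) = 10.6500
  k=1: S(1,0) = 11.3974; S(1,1) = 9.9516
  k=2: S(2,0) = 12.1972; S(2,1) = 10.6500; S(2,2) = 9.2990
  k=3: S(3,0) = 13.0532; S(3,1) = 11.3974; S(3,2) = 9.9516; S(3,3) = 8.6892
  k=4: S(4,0) = 13.9693; S(4,1) = 12.1972; S(4,2) = 10.6500; S(4,3) = 9.2990; S(4,4) = 8.1194
Terminal payoffs V(N, i) = max(K - S_T, 0):
  V(4,0) = 0.000000; V(4,1) = 0.000000; V(4,2) = 0.000000; V(4,3) = 0.790974; V(4,4) = 1.970573
Backward induction: V(k, i) = exp(-r*dt) * [p * V(k+1, i) + (1-p) * V(k+1, i+1)].
  V(3,0) = exp(-r*dt) * [p*0.000000 + (1-p)*0.000000] = 0.000000
  V(3,1) = exp(-r*dt) * [p*0.000000 + (1-p)*0.000000] = 0.000000
  V(3,2) = exp(-r*dt) * [p*0.000000 + (1-p)*0.790974] = 0.407465
  V(3,3) = exp(-r*dt) * [p*0.790974 + (1-p)*1.970573] = 1.398456
  V(2,0) = exp(-r*dt) * [p*0.000000 + (1-p)*0.000000] = 0.000000
  V(2,1) = exp(-r*dt) * [p*0.000000 + (1-p)*0.407465] = 0.209903
  V(2,2) = exp(-r*dt) * [p*0.407465 + (1-p)*1.398456] = 0.917875
  V(1,0) = exp(-r*dt) * [p*0.000000 + (1-p)*0.209903] = 0.108131
  V(1,1) = exp(-r*dt) * [p*0.209903 + (1-p)*0.917875] = 0.574563
  V(0,0) = exp(-r*dt) * [p*0.108131 + (1-p)*0.574563] = 0.348386

Answer: Price = V(0,0) = 0.3484


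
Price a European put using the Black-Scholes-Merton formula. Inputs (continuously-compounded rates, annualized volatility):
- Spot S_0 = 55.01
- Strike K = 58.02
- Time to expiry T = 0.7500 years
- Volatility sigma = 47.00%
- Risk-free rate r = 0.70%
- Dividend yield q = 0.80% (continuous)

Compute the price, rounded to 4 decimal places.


d1 = (ln(S/K) + (r - q + 0.5*sigma^2) * T) / (sigma * sqrt(T)) = 0.07079225
d2 = d1 - sigma * sqrt(T) = -0.33623969
exp(-rT) = 0.99476376; exp(-qT) = 0.99401796
P = K * exp(-rT) * N(-d2) - S_0 * exp(-qT) * N(-d1)
N(-d1) = 0.47178155; N(-d2) = 0.63165494
P = 58.0200 * 0.99476376 * 0.63165494 - 55.0100 * 0.99401796 * 0.47178155 = 10.6593

Answer: Price = 10.6593


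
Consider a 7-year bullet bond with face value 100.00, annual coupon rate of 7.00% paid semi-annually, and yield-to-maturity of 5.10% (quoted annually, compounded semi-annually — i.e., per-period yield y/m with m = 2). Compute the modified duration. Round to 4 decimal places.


Answer: Modified duration = 5.5893

Derivation:
Coupon per period c = face * coupon_rate / m = 3.500000
Periods per year m = 2; per-period yield y/m = 0.025500
Number of cashflows N = 14
Cashflows (t years, CF_t, discount factor 1/(1+y/m)^(m*t), PV):
  t = 0.5000: CF_t = 3.500000, DF = 0.975134, PV = 3.412969
  t = 1.0000: CF_t = 3.500000, DF = 0.950886, PV = 3.328103
  t = 1.5000: CF_t = 3.500000, DF = 0.927242, PV = 3.245346
  t = 2.0000: CF_t = 3.500000, DF = 0.904185, PV = 3.164648
  t = 2.5000: CF_t = 3.500000, DF = 0.881702, PV = 3.085956
  t = 3.0000: CF_t = 3.500000, DF = 0.859777, PV = 3.009221
  t = 3.5000: CF_t = 3.500000, DF = 0.838398, PV = 2.934394
  t = 4.0000: CF_t = 3.500000, DF = 0.817551, PV = 2.861427
  t = 4.5000: CF_t = 3.500000, DF = 0.797222, PV = 2.790275
  t = 5.0000: CF_t = 3.500000, DF = 0.777398, PV = 2.720893
  t = 5.5000: CF_t = 3.500000, DF = 0.758067, PV = 2.653235
  t = 6.0000: CF_t = 3.500000, DF = 0.739217, PV = 2.587260
  t = 6.5000: CF_t = 3.500000, DF = 0.720836, PV = 2.522925
  t = 7.0000: CF_t = 103.500000, DF = 0.702912, PV = 72.751348
Price P = sum_t PV_t = 111.068000
First compute Macaulay numerator sum_t t * PV_t:
  t * PV_t at t = 0.5000: 1.706485
  t * PV_t at t = 1.0000: 3.328103
  t * PV_t at t = 1.5000: 4.868020
  t * PV_t at t = 2.0000: 6.329296
  t * PV_t at t = 2.5000: 7.714890
  t * PV_t at t = 3.0000: 9.027662
  t * PV_t at t = 3.5000: 10.270378
  t * PV_t at t = 4.0000: 11.445709
  t * PV_t at t = 4.5000: 12.556239
  t * PV_t at t = 5.0000: 13.604463
  t * PV_t at t = 5.5000: 14.592793
  t * PV_t at t = 6.0000: 15.523560
  t * PV_t at t = 6.5000: 16.399015
  t * PV_t at t = 7.0000: 509.259435
Macaulay duration D = 636.626047 / 111.068000 = 5.731858
Modified duration = D / (1 + y/m) = 5.731858 / (1 + 0.025500) = 5.589330


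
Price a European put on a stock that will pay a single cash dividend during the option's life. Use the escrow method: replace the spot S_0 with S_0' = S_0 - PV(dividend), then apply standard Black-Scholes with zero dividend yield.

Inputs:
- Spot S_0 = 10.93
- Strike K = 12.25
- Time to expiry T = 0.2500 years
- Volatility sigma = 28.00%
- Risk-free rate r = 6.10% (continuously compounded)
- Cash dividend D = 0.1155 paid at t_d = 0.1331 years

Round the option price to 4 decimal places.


PV(D) = D * exp(-r * t_d) = 0.1155 * 0.99191377 = 0.11456604
S_0' = S_0 - PV(D) = 10.9300 - 0.11456604 = 10.81543396
d1 = (ln(S_0'/K) + (r + sigma^2/2)*T) / (sigma*sqrt(T)) = -0.71072680
d2 = d1 - sigma*sqrt(T) = -0.85072680
exp(-rT) = 0.98486569
N(-d1) = 0.76137323; N(-d2) = 0.80253944
P = K * exp(-rT) * N(-d2) - S_0' * N(-d1) = 12.2500 * 0.98486569 * 0.80253944 - 10.81543396 * 0.76137323 = 1.4477

Answer: Price = 1.4477


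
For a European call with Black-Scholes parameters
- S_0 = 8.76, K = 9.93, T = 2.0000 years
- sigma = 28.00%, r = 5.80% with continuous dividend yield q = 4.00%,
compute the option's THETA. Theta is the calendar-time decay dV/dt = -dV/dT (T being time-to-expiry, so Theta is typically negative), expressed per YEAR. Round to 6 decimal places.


d1 = -0.0276897286; d2 = -0.4236695260
phi(d1) = 0.3987893710; exp(-qT) = 0.9231163464; exp(-rT) = 0.8904752233
Theta = -S*exp(-qT)*phi(d1)*sigma/(2*sqrt(T)) - r*K*exp(-rT)*N(d2) + q*S*exp(-qT)*N(d1)
N(d1) = 0.4889548080; N(d2) = 0.3359034213; sqrt(T) = 1.4142135624
Term 1 = -8.7600 * 0.9231163464 * 0.3987893710 * 0.2800 / (2 * 1.4142135624) = -0.3192398955
Term 2 = -0.0580 * 9.9300 * 0.8904752233 * 0.3359034213 = -0.1722715295
Term 3 = 0.0400 * 8.7600 * 0.9231163464 * 0.4889548080 = 0.1581573064
Theta = -0.3192398955 + (-0.1722715295) + (0.1581573064) = -0.333354

Answer: Theta = -0.333354


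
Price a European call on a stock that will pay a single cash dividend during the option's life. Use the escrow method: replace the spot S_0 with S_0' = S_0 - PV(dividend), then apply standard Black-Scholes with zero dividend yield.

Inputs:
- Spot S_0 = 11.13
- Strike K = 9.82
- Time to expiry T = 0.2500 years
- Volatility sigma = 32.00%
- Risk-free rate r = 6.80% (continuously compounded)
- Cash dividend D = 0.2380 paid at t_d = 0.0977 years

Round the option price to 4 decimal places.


Answer: Price = 1.4522

Derivation:
PV(D) = D * exp(-r * t_d) = 0.2380 * 0.99337842 = 0.23642406
S_0' = S_0 - PV(D) = 11.1300 - 0.23642406 = 10.89357594
d1 = (ln(S_0'/K) + (r + sigma^2/2)*T) / (sigma*sqrt(T)) = 0.83470081
d2 = d1 - sigma*sqrt(T) = 0.67470081
exp(-rT) = 0.98314368
N(d1) = 0.79805691; N(d2) = 0.75006706
C = S_0' * N(d1) - K * exp(-rT) * N(d2) = 10.89357594 * 0.79805691 - 9.8200 * 0.98314368 * 0.75006706 = 1.4522


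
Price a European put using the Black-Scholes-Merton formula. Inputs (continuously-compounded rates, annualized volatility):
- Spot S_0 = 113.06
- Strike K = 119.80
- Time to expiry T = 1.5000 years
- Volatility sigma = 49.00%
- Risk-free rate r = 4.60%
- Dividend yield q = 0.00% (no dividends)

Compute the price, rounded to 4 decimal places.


Answer: Price = 25.9011

Derivation:
d1 = (ln(S/K) + (r - q + 0.5*sigma^2) * T) / (sigma * sqrt(T)) = 0.31855025
d2 = d1 - sigma * sqrt(T) = -0.28157474
exp(-rT) = 0.93332668; exp(-qT) = 1.00000000
P = K * exp(-rT) * N(-d2) - S_0 * exp(-qT) * N(-d1)
N(-d1) = 0.37503379; N(-d2) = 0.61086519
P = 119.8000 * 0.93332668 * 0.61086519 - 113.0600 * 1.00000000 * 0.37503379 = 25.9011


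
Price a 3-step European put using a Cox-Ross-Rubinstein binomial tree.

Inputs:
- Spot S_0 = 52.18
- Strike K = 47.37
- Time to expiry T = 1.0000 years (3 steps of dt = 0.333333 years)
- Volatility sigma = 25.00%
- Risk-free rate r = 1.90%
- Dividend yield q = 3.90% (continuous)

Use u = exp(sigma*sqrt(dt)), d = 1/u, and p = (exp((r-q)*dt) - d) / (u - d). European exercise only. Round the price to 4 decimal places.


dt = T/N = 0.333333
u = exp(sigma*sqrt(dt)) = 1.155274; d = 1/u = 0.865596
p = (exp((r-q)*dt) - d) / (u - d) = 0.441041
Discount per step: exp(-r*dt) = 0.993687
Stock lattice S(k, i) with i counting down-moves:
  k=0: S(0,0) = 52.1800
  k=1: S(1,0) = 60.2822; S(1,1) = 45.1668
  k=2: S(2,0) = 69.6425; S(2,1) = 52.1800; S(2,2) = 39.0962
  k=3: S(3,0) = 80.4561; S(3,1) = 60.2822; S(3,2) = 45.1668; S(3,3) = 33.8415
Terminal payoffs V(N, i) = max(K - S_T, 0):
  V(3,0) = 0.000000; V(3,1) = 0.000000; V(3,2) = 2.203227; V(3,3) = 13.528543
Backward induction: V(k, i) = exp(-r*dt) * [p * V(k+1, i) + (1-p) * V(k+1, i+1)].
  V(2,0) = exp(-r*dt) * [p*0.000000 + (1-p)*0.000000] = 0.000000
  V(2,1) = exp(-r*dt) * [p*0.000000 + (1-p)*2.203227] = 1.223739
  V(2,2) = exp(-r*dt) * [p*2.203227 + (1-p)*13.528543] = 8.479743
  V(1,0) = exp(-r*dt) * [p*0.000000 + (1-p)*1.223739] = 0.679702
  V(1,1) = exp(-r*dt) * [p*1.223739 + (1-p)*8.479743] = 5.246219
  V(0,0) = exp(-r*dt) * [p*0.679702 + (1-p)*5.246219] = 3.211793

Answer: Price = V(0,0) = 3.2118


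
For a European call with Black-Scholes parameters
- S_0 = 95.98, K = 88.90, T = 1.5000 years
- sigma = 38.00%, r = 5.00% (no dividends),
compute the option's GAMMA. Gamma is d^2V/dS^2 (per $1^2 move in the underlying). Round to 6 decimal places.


d1 = 0.5585001931; d2 = 0.0930971419
phi(d1) = 0.3413319666; exp(-qT) = 1.0000000000; exp(-rT) = 0.9277434863
Gamma = exp(-qT) * phi(d1) / (S * sigma * sqrt(T)) = 1.0000000000 * 0.3413319666 / (95.9800 * 0.3800 * 1.2247448714) = 0.007641

Answer: Gamma = 0.007641


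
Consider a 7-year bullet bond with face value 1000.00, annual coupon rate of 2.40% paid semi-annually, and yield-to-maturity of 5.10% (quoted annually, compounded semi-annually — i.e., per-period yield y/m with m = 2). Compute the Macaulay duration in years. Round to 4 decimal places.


Coupon per period c = face * coupon_rate / m = 12.000000
Periods per year m = 2; per-period yield y/m = 0.025500
Number of cashflows N = 14
Cashflows (t years, CF_t, discount factor 1/(1+y/m)^(m*t), PV):
  t = 0.5000: CF_t = 12.000000, DF = 0.975134, PV = 11.701609
  t = 1.0000: CF_t = 12.000000, DF = 0.950886, PV = 11.410638
  t = 1.5000: CF_t = 12.000000, DF = 0.927242, PV = 11.126902
  t = 2.0000: CF_t = 12.000000, DF = 0.904185, PV = 10.850221
  t = 2.5000: CF_t = 12.000000, DF = 0.881702, PV = 10.580420
  t = 3.0000: CF_t = 12.000000, DF = 0.859777, PV = 10.317328
  t = 3.5000: CF_t = 12.000000, DF = 0.838398, PV = 10.060779
  t = 4.0000: CF_t = 12.000000, DF = 0.817551, PV = 9.810608
  t = 4.5000: CF_t = 12.000000, DF = 0.797222, PV = 9.566658
  t = 5.0000: CF_t = 12.000000, DF = 0.777398, PV = 9.328775
  t = 5.5000: CF_t = 12.000000, DF = 0.758067, PV = 9.096806
  t = 6.0000: CF_t = 12.000000, DF = 0.739217, PV = 8.870606
  t = 6.5000: CF_t = 12.000000, DF = 0.720836, PV = 8.650030
  t = 7.0000: CF_t = 1012.000000, DF = 0.702912, PV = 711.346512
Price P = sum_t PV_t = 842.717892
Macaulay numerator sum_t t * PV_t:
  t * PV_t at t = 0.5000: 5.850804
  t * PV_t at t = 1.0000: 11.410638
  t * PV_t at t = 1.5000: 16.690353
  t * PV_t at t = 2.0000: 21.700442
  t * PV_t at t = 2.5000: 26.451051
  t * PV_t at t = 3.0000: 30.951985
  t * PV_t at t = 3.5000: 35.212725
  t * PV_t at t = 4.0000: 39.242432
  t * PV_t at t = 4.5000: 43.049962
  t * PV_t at t = 5.0000: 46.643873
  t * PV_t at t = 5.5000: 50.032433
  t * PV_t at t = 6.0000: 53.223634
  t * PV_t at t = 6.5000: 56.225194
  t * PV_t at t = 7.0000: 4979.425587
Macaulay duration D = (sum_t t * PV_t) / P = 5416.111114 / 842.717892 = 6.426956

Answer: Macaulay duration = 6.4270 years


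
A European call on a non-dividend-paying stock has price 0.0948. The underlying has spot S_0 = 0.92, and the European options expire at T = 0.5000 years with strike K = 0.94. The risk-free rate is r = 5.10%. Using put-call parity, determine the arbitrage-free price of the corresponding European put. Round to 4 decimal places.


Answer: Put price = 0.0911

Derivation:
Put-call parity: C - P = S_0 * exp(-qT) - K * exp(-rT).
S_0 * exp(-qT) = 0.9200 * 1.00000000 = 0.92000000
K * exp(-rT) = 0.9400 * 0.97482238 = 0.91633304
P = C - S*exp(-qT) + K*exp(-rT)
P = 0.0948 - 0.92000000 + 0.91633304 = 0.0911


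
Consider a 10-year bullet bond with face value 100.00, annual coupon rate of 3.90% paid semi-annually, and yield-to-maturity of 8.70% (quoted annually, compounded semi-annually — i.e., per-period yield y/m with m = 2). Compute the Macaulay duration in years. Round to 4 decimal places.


Answer: Macaulay duration = 7.9517 years

Derivation:
Coupon per period c = face * coupon_rate / m = 1.950000
Periods per year m = 2; per-period yield y/m = 0.043500
Number of cashflows N = 20
Cashflows (t years, CF_t, discount factor 1/(1+y/m)^(m*t), PV):
  t = 0.5000: CF_t = 1.950000, DF = 0.958313, PV = 1.868711
  t = 1.0000: CF_t = 1.950000, DF = 0.918365, PV = 1.790811
  t = 1.5000: CF_t = 1.950000, DF = 0.880081, PV = 1.716158
  t = 2.0000: CF_t = 1.950000, DF = 0.843393, PV = 1.644617
  t = 2.5000: CF_t = 1.950000, DF = 0.808235, PV = 1.576059
  t = 3.0000: CF_t = 1.950000, DF = 0.774543, PV = 1.510358
  t = 3.5000: CF_t = 1.950000, DF = 0.742254, PV = 1.447396
  t = 4.0000: CF_t = 1.950000, DF = 0.711312, PV = 1.387059
  t = 4.5000: CF_t = 1.950000, DF = 0.681660, PV = 1.329237
  t = 5.0000: CF_t = 1.950000, DF = 0.653244, PV = 1.273826
  t = 5.5000: CF_t = 1.950000, DF = 0.626013, PV = 1.220724
  t = 6.0000: CF_t = 1.950000, DF = 0.599916, PV = 1.169837
  t = 6.5000: CF_t = 1.950000, DF = 0.574908, PV = 1.121070
  t = 7.0000: CF_t = 1.950000, DF = 0.550942, PV = 1.074336
  t = 7.5000: CF_t = 1.950000, DF = 0.527975, PV = 1.029551
  t = 8.0000: CF_t = 1.950000, DF = 0.505965, PV = 0.986632
  t = 8.5000: CF_t = 1.950000, DF = 0.484873, PV = 0.945503
  t = 9.0000: CF_t = 1.950000, DF = 0.464661, PV = 0.906088
  t = 9.5000: CF_t = 1.950000, DF = 0.445290, PV = 0.868316
  t = 10.0000: CF_t = 101.950000, DF = 0.426728, PV = 43.504899
Price P = sum_t PV_t = 68.371189
Macaulay numerator sum_t t * PV_t:
  t * PV_t at t = 0.5000: 0.934356
  t * PV_t at t = 1.0000: 1.790811
  t * PV_t at t = 1.5000: 2.574237
  t * PV_t at t = 2.0000: 3.289234
  t * PV_t at t = 2.5000: 3.940146
  t * PV_t at t = 3.0000: 4.531074
  t * PV_t at t = 3.5000: 5.065887
  t * PV_t at t = 4.0000: 5.548237
  t * PV_t at t = 4.5000: 5.981568
  t * PV_t at t = 5.0000: 6.369130
  t * PV_t at t = 5.5000: 6.713984
  t * PV_t at t = 6.0000: 7.019019
  t * PV_t at t = 6.5000: 7.286955
  t * PV_t at t = 7.0000: 7.520354
  t * PV_t at t = 7.5000: 7.721632
  t * PV_t at t = 8.0000: 7.893059
  t * PV_t at t = 8.5000: 8.036775
  t * PV_t at t = 9.0000: 8.154793
  t * PV_t at t = 9.5000: 8.249006
  t * PV_t at t = 10.0000: 435.048987
Macaulay duration D = (sum_t t * PV_t) / P = 543.669243 / 68.371189 = 7.951730


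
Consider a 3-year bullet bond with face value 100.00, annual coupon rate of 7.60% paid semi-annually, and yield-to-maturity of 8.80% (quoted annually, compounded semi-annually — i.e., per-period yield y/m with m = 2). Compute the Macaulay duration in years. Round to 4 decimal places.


Coupon per period c = face * coupon_rate / m = 3.800000
Periods per year m = 2; per-period yield y/m = 0.044000
Number of cashflows N = 6
Cashflows (t years, CF_t, discount factor 1/(1+y/m)^(m*t), PV):
  t = 0.5000: CF_t = 3.800000, DF = 0.957854, PV = 3.639847
  t = 1.0000: CF_t = 3.800000, DF = 0.917485, PV = 3.486443
  t = 1.5000: CF_t = 3.800000, DF = 0.878817, PV = 3.339505
  t = 2.0000: CF_t = 3.800000, DF = 0.841779, PV = 3.198760
  t = 2.5000: CF_t = 3.800000, DF = 0.806302, PV = 3.063946
  t = 3.0000: CF_t = 103.800000, DF = 0.772320, PV = 80.166766
Price P = sum_t PV_t = 96.895266
Macaulay numerator sum_t t * PV_t:
  t * PV_t at t = 0.5000: 1.819923
  t * PV_t at t = 1.0000: 3.486443
  t * PV_t at t = 1.5000: 5.009258
  t * PV_t at t = 2.0000: 6.397519
  t * PV_t at t = 2.5000: 7.659865
  t * PV_t at t = 3.0000: 240.500297
Macaulay duration D = (sum_t t * PV_t) / P = 264.873305 / 96.895266 = 2.733604

Answer: Macaulay duration = 2.7336 years


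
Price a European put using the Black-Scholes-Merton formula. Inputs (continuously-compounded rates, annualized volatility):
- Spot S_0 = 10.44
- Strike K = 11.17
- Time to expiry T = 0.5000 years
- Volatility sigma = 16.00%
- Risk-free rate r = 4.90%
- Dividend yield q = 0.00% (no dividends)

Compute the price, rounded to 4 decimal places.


d1 = (ln(S/K) + (r - q + 0.5*sigma^2) * T) / (sigma * sqrt(T)) = -0.32427060
d2 = d1 - sigma * sqrt(T) = -0.43740769
exp(-rT) = 0.97579769; exp(-qT) = 1.00000000
P = K * exp(-rT) * N(-d2) - S_0 * exp(-qT) * N(-d1)
N(-d1) = 0.62713341; N(-d2) = 0.66909214
P = 11.1700 * 0.97579769 * 0.66909214 - 10.4400 * 1.00000000 * 0.62713341 = 0.7456

Answer: Price = 0.7456


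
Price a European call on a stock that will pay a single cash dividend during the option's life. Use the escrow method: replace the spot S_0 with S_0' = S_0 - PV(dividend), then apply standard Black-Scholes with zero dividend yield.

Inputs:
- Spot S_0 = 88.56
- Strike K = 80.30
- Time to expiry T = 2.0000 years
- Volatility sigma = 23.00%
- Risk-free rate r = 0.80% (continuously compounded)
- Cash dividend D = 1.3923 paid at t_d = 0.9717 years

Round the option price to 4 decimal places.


Answer: Price = 15.2935

Derivation:
PV(D) = D * exp(-r * t_d) = 1.3923 * 0.99225654 = 1.38151878
S_0' = S_0 - PV(D) = 88.5600 - 1.38151878 = 87.17848122
d1 = (ln(S_0'/K) + (r + sigma^2/2)*T) / (sigma*sqrt(T)) = 0.46450123
d2 = d1 - sigma*sqrt(T) = 0.13923211
exp(-rT) = 0.98412732
N(d1) = 0.67885566; N(d2) = 0.55536663
C = S_0' * N(d1) - K * exp(-rT) * N(d2) = 87.17848122 * 0.67885566 - 80.3000 * 0.98412732 * 0.55536663 = 15.2935
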